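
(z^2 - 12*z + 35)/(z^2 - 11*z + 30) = (z - 7)/(z - 6)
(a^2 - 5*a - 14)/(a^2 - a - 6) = (a - 7)/(a - 3)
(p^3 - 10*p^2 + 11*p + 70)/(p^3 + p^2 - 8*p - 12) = (p^2 - 12*p + 35)/(p^2 - p - 6)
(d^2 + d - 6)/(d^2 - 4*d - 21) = (d - 2)/(d - 7)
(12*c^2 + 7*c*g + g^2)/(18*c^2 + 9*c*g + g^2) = (4*c + g)/(6*c + g)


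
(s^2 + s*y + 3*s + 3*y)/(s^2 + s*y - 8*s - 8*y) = (s + 3)/(s - 8)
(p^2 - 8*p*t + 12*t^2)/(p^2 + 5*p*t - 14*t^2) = (p - 6*t)/(p + 7*t)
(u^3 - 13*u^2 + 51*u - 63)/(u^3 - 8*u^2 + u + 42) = (u - 3)/(u + 2)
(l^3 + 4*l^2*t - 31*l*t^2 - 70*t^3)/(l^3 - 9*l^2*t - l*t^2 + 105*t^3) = (-l^2 - 9*l*t - 14*t^2)/(-l^2 + 4*l*t + 21*t^2)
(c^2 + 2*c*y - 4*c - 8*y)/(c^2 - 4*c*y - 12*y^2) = (4 - c)/(-c + 6*y)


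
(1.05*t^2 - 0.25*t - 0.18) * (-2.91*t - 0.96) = -3.0555*t^3 - 0.2805*t^2 + 0.7638*t + 0.1728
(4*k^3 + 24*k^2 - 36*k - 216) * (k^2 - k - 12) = 4*k^5 + 20*k^4 - 108*k^3 - 468*k^2 + 648*k + 2592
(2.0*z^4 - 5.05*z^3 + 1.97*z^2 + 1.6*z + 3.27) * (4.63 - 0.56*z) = -1.12*z^5 + 12.088*z^4 - 24.4847*z^3 + 8.2251*z^2 + 5.5768*z + 15.1401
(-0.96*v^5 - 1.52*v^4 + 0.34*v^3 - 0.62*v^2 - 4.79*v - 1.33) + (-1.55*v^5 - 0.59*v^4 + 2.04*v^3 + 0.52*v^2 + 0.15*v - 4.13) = -2.51*v^5 - 2.11*v^4 + 2.38*v^3 - 0.1*v^2 - 4.64*v - 5.46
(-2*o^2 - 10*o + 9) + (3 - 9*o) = -2*o^2 - 19*o + 12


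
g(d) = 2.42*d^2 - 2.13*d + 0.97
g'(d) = 4.84*d - 2.13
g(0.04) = 0.89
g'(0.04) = -1.94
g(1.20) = 1.90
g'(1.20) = 3.68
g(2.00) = 6.39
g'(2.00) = 7.55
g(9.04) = 179.48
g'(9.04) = 41.62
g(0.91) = 1.04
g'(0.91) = 2.27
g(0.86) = 0.93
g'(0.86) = 2.03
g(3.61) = 24.82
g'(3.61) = 15.34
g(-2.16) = 16.86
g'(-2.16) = -12.58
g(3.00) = 16.36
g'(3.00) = 12.39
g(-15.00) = 577.42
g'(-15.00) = -74.73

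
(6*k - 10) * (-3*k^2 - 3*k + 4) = -18*k^3 + 12*k^2 + 54*k - 40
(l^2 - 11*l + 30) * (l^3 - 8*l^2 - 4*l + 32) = l^5 - 19*l^4 + 114*l^3 - 164*l^2 - 472*l + 960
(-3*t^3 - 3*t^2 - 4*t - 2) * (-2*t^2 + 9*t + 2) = 6*t^5 - 21*t^4 - 25*t^3 - 38*t^2 - 26*t - 4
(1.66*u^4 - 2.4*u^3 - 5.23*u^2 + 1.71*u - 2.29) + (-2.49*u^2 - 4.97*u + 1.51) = 1.66*u^4 - 2.4*u^3 - 7.72*u^2 - 3.26*u - 0.78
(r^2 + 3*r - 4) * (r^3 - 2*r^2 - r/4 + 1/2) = r^5 + r^4 - 41*r^3/4 + 31*r^2/4 + 5*r/2 - 2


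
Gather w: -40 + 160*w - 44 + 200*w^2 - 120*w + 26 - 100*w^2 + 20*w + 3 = 100*w^2 + 60*w - 55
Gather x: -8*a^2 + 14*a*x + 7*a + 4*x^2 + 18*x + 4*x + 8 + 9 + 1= -8*a^2 + 7*a + 4*x^2 + x*(14*a + 22) + 18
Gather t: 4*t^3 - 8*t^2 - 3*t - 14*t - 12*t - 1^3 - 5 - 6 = 4*t^3 - 8*t^2 - 29*t - 12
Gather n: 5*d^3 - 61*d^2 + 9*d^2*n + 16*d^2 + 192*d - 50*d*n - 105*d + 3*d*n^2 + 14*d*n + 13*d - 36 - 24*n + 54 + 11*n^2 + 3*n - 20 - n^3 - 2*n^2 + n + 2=5*d^3 - 45*d^2 + 100*d - n^3 + n^2*(3*d + 9) + n*(9*d^2 - 36*d - 20)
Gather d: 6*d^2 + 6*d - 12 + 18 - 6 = 6*d^2 + 6*d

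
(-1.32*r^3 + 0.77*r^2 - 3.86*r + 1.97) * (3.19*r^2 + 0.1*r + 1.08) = -4.2108*r^5 + 2.3243*r^4 - 13.662*r^3 + 6.7299*r^2 - 3.9718*r + 2.1276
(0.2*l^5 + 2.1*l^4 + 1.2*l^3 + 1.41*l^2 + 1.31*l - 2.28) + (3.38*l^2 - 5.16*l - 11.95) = 0.2*l^5 + 2.1*l^4 + 1.2*l^3 + 4.79*l^2 - 3.85*l - 14.23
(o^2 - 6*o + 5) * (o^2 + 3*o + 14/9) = o^4 - 3*o^3 - 103*o^2/9 + 17*o/3 + 70/9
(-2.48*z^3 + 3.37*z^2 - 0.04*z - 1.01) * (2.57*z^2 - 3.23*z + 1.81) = -6.3736*z^5 + 16.6713*z^4 - 15.4767*z^3 + 3.6332*z^2 + 3.1899*z - 1.8281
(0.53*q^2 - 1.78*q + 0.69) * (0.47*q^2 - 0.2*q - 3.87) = 0.2491*q^4 - 0.9426*q^3 - 1.3708*q^2 + 6.7506*q - 2.6703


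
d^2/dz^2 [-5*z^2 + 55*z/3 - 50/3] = -10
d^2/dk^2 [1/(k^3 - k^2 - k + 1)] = 4*(3*k^2 + 2*k + 1)/(k^7 - k^6 - 3*k^5 + 3*k^4 + 3*k^3 - 3*k^2 - k + 1)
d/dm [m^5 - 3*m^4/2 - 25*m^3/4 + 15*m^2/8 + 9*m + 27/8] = 5*m^4 - 6*m^3 - 75*m^2/4 + 15*m/4 + 9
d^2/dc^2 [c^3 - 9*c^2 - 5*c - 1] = 6*c - 18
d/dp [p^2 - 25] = 2*p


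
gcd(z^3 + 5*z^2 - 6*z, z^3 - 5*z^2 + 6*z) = z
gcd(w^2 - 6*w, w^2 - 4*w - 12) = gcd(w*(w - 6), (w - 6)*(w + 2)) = w - 6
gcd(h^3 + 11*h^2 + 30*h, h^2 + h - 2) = 1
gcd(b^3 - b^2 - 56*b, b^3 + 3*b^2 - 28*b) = b^2 + 7*b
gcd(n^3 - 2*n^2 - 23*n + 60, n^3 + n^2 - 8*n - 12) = n - 3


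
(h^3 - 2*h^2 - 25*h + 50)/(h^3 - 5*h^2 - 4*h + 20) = (h + 5)/(h + 2)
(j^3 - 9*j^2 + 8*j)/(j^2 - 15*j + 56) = j*(j - 1)/(j - 7)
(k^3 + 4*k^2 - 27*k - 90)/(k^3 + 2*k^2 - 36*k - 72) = (k^2 - 2*k - 15)/(k^2 - 4*k - 12)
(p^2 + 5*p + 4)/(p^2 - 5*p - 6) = (p + 4)/(p - 6)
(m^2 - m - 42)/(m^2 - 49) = (m + 6)/(m + 7)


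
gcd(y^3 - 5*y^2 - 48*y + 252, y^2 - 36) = y - 6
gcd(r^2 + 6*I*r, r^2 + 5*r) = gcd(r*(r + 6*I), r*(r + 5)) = r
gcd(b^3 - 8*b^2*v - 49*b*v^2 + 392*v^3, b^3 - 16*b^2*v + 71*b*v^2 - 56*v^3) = b^2 - 15*b*v + 56*v^2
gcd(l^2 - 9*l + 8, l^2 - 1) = l - 1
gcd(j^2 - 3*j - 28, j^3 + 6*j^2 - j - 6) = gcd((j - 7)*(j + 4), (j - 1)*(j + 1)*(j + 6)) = 1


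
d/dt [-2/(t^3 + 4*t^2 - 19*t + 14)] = 2*(3*t^2 + 8*t - 19)/(t^3 + 4*t^2 - 19*t + 14)^2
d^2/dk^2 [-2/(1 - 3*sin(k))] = 6*(-3*sin(k)^2 - sin(k) + 6)/(3*sin(k) - 1)^3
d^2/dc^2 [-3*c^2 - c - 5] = -6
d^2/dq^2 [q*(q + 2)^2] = 6*q + 8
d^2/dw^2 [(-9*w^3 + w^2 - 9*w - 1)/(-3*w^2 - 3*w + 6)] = 2*(37*w^3 - 57*w^2 + 165*w + 17)/(3*(w^6 + 3*w^5 - 3*w^4 - 11*w^3 + 6*w^2 + 12*w - 8))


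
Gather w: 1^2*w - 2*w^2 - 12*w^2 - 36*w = -14*w^2 - 35*w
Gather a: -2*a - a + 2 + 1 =3 - 3*a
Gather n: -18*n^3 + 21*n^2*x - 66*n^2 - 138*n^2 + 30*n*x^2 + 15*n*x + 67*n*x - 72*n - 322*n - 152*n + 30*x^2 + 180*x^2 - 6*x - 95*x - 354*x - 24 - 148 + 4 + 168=-18*n^3 + n^2*(21*x - 204) + n*(30*x^2 + 82*x - 546) + 210*x^2 - 455*x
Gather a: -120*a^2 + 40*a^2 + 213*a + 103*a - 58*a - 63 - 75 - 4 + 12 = -80*a^2 + 258*a - 130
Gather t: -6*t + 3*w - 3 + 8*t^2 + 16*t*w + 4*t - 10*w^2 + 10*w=8*t^2 + t*(16*w - 2) - 10*w^2 + 13*w - 3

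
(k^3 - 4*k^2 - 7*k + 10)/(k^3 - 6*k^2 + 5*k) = (k + 2)/k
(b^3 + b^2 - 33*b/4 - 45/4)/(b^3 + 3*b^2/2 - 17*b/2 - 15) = (b + 3/2)/(b + 2)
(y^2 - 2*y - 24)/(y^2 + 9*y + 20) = (y - 6)/(y + 5)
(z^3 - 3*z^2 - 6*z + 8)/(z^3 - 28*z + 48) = (z^2 + z - 2)/(z^2 + 4*z - 12)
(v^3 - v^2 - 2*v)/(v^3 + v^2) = (v - 2)/v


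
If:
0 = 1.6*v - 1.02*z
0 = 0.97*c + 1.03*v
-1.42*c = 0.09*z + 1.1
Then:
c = -0.85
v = 0.80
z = 1.26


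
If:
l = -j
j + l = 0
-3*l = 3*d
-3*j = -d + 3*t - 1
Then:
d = 1/2 - 3*t/2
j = 1/2 - 3*t/2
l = 3*t/2 - 1/2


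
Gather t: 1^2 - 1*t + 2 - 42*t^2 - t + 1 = -42*t^2 - 2*t + 4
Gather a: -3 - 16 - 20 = -39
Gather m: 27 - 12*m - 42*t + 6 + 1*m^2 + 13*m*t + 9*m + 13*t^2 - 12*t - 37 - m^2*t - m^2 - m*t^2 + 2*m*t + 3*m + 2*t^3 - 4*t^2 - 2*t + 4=-m^2*t + m*(-t^2 + 15*t) + 2*t^3 + 9*t^2 - 56*t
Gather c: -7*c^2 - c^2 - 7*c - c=-8*c^2 - 8*c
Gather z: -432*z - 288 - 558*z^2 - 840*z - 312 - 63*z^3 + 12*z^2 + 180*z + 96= -63*z^3 - 546*z^2 - 1092*z - 504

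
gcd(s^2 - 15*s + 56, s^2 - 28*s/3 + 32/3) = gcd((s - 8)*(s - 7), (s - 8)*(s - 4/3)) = s - 8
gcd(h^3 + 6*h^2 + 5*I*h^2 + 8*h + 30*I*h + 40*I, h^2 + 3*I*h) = 1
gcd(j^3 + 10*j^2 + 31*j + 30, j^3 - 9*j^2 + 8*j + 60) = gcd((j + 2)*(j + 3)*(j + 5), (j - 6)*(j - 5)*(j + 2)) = j + 2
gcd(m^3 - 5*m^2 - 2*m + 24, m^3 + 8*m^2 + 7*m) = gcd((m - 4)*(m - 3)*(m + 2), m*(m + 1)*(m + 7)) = 1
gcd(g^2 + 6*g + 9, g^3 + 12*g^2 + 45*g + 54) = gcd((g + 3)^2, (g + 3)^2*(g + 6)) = g^2 + 6*g + 9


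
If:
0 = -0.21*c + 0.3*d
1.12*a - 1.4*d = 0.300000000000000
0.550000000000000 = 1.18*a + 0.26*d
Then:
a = 0.44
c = 0.19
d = 0.13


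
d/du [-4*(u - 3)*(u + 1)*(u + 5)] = -12*u^2 - 24*u + 52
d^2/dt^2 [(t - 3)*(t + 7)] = 2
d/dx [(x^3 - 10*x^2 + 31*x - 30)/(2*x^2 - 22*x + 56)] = (x^4 - 22*x^3 + 163*x^2 - 500*x + 538)/(2*(x^4 - 22*x^3 + 177*x^2 - 616*x + 784))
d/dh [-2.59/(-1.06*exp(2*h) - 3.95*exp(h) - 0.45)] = (-5.4908*exp(h) - 10.2305)*exp(h)/(1.06*exp(2*h) + 3.95*exp(h) + 0.45)^2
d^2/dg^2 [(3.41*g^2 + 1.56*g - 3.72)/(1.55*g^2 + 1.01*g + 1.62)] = (1.4210854715202e-14*g^4 - 3.18091*g^3 - 104.99886*g^2 - 58.44492*g + 23.88576)/(3.723875*g^6 + 7.279575*g^5 + 16.419615*g^4 + 16.246961*g^3 + 17.161146*g^2 + 7.951932*g + 4.251528)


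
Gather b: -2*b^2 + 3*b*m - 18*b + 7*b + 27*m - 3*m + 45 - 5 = -2*b^2 + b*(3*m - 11) + 24*m + 40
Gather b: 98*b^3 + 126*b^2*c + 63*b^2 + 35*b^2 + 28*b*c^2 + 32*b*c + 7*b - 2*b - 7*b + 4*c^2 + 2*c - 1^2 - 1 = 98*b^3 + b^2*(126*c + 98) + b*(28*c^2 + 32*c - 2) + 4*c^2 + 2*c - 2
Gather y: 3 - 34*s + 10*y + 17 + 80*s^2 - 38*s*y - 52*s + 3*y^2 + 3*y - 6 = 80*s^2 - 86*s + 3*y^2 + y*(13 - 38*s) + 14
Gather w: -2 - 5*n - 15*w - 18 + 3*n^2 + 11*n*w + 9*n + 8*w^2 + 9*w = 3*n^2 + 4*n + 8*w^2 + w*(11*n - 6) - 20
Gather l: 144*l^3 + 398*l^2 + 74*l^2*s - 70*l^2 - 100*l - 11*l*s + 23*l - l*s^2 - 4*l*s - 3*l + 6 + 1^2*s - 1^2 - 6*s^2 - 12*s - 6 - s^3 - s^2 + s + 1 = 144*l^3 + l^2*(74*s + 328) + l*(-s^2 - 15*s - 80) - s^3 - 7*s^2 - 10*s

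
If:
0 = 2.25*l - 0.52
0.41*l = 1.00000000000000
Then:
No Solution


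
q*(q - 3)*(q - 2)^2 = q^4 - 7*q^3 + 16*q^2 - 12*q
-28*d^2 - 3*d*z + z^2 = (-7*d + z)*(4*d + z)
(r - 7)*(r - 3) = r^2 - 10*r + 21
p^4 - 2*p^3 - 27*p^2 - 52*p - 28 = (p - 7)*(p + 1)*(p + 2)^2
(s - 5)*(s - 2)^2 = s^3 - 9*s^2 + 24*s - 20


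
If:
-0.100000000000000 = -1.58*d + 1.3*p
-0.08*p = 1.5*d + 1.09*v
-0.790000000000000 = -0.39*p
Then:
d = 1.73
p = 2.03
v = -2.53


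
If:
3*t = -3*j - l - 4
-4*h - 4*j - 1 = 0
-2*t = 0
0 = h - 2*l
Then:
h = 13/10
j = -31/20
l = 13/20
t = 0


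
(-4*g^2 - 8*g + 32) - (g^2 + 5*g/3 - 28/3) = -5*g^2 - 29*g/3 + 124/3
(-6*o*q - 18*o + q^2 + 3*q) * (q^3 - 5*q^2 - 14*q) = -6*o*q^4 + 12*o*q^3 + 174*o*q^2 + 252*o*q + q^5 - 2*q^4 - 29*q^3 - 42*q^2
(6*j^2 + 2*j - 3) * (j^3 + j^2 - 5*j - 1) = 6*j^5 + 8*j^4 - 31*j^3 - 19*j^2 + 13*j + 3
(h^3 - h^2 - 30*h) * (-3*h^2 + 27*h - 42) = -3*h^5 + 30*h^4 + 21*h^3 - 768*h^2 + 1260*h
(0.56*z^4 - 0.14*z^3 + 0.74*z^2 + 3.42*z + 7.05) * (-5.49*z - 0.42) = -3.0744*z^5 + 0.5334*z^4 - 4.0038*z^3 - 19.0866*z^2 - 40.1409*z - 2.961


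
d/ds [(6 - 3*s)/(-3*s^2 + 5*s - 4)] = 9*(-s^2 + 4*s - 2)/(9*s^4 - 30*s^3 + 49*s^2 - 40*s + 16)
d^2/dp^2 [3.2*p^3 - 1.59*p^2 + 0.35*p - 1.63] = 19.2*p - 3.18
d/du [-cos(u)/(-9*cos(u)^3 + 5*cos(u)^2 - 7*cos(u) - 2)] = 16*(18*cos(u)^3 - 5*cos(u)^2 - 2)*sin(u)/(-55*cos(u) + 10*cos(2*u) - 9*cos(3*u) + 2)^2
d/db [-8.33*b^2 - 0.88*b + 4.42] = -16.66*b - 0.88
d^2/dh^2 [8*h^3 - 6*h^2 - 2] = 48*h - 12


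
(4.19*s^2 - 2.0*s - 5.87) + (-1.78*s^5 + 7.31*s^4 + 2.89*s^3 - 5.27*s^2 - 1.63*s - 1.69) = -1.78*s^5 + 7.31*s^4 + 2.89*s^3 - 1.08*s^2 - 3.63*s - 7.56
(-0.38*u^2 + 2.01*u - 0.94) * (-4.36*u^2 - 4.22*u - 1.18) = 1.6568*u^4 - 7.16*u^3 - 3.9354*u^2 + 1.595*u + 1.1092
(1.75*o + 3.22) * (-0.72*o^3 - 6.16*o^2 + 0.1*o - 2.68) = -1.26*o^4 - 13.0984*o^3 - 19.6602*o^2 - 4.368*o - 8.6296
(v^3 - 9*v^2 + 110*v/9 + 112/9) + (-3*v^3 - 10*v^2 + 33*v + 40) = -2*v^3 - 19*v^2 + 407*v/9 + 472/9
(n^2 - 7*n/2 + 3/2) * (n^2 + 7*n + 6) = n^4 + 7*n^3/2 - 17*n^2 - 21*n/2 + 9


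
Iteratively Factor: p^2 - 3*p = (p - 3)*(p)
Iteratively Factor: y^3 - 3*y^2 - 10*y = (y - 5)*(y^2 + 2*y) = y*(y - 5)*(y + 2)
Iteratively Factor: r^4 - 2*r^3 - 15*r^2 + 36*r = (r - 3)*(r^3 + r^2 - 12*r) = r*(r - 3)*(r^2 + r - 12) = r*(r - 3)*(r + 4)*(r - 3)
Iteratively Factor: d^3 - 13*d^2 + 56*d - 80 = (d - 4)*(d^2 - 9*d + 20) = (d - 4)^2*(d - 5)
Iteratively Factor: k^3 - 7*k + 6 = (k + 3)*(k^2 - 3*k + 2) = (k - 2)*(k + 3)*(k - 1)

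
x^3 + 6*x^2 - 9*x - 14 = (x - 2)*(x + 1)*(x + 7)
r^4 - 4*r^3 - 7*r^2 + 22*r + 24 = (r - 4)*(r - 3)*(r + 1)*(r + 2)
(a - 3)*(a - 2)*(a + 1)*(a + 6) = a^4 + 2*a^3 - 23*a^2 + 12*a + 36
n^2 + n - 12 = (n - 3)*(n + 4)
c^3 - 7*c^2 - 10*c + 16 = (c - 8)*(c - 1)*(c + 2)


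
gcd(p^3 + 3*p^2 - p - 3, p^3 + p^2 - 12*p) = 1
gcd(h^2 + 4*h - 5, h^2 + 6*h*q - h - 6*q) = h - 1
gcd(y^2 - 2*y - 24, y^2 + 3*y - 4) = y + 4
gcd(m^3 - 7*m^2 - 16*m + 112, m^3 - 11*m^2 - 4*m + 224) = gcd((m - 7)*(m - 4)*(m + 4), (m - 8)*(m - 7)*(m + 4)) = m^2 - 3*m - 28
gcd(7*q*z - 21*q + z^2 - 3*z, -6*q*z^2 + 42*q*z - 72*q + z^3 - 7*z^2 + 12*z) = z - 3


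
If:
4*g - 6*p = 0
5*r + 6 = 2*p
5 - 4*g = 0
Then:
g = 5/4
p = 5/6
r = -13/15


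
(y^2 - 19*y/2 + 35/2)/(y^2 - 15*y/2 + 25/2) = (y - 7)/(y - 5)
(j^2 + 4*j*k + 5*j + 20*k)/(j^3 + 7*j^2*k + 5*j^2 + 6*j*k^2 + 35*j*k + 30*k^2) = (j + 4*k)/(j^2 + 7*j*k + 6*k^2)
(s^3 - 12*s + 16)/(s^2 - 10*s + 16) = (s^2 + 2*s - 8)/(s - 8)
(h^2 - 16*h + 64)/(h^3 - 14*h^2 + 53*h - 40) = (h - 8)/(h^2 - 6*h + 5)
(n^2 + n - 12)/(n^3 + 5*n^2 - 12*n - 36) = (n + 4)/(n^2 + 8*n + 12)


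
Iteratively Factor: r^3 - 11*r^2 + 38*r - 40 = (r - 2)*(r^2 - 9*r + 20) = (r - 4)*(r - 2)*(r - 5)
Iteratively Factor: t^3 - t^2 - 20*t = (t - 5)*(t^2 + 4*t) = (t - 5)*(t + 4)*(t)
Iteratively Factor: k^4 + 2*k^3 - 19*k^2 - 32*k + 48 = (k + 3)*(k^3 - k^2 - 16*k + 16) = (k + 3)*(k + 4)*(k^2 - 5*k + 4) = (k - 1)*(k + 3)*(k + 4)*(k - 4)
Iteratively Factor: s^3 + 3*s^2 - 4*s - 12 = (s - 2)*(s^2 + 5*s + 6) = (s - 2)*(s + 2)*(s + 3)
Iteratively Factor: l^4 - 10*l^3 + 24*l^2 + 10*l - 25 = (l - 1)*(l^3 - 9*l^2 + 15*l + 25) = (l - 5)*(l - 1)*(l^2 - 4*l - 5) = (l - 5)^2*(l - 1)*(l + 1)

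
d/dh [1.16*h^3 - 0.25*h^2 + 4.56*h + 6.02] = 3.48*h^2 - 0.5*h + 4.56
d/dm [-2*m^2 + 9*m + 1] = 9 - 4*m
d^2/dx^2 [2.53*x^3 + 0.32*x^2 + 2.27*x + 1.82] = 15.18*x + 0.64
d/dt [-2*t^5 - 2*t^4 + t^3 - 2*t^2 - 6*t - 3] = -10*t^4 - 8*t^3 + 3*t^2 - 4*t - 6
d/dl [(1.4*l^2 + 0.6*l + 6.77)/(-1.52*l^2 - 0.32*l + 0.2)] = (0.464*l^2 + 21.1408*l + 2.2864)/(2.3104*l^4 + 0.9728*l^3 - 0.5056*l^2 - 0.128*l + 0.04)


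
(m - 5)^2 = m^2 - 10*m + 25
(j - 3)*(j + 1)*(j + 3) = j^3 + j^2 - 9*j - 9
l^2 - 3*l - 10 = (l - 5)*(l + 2)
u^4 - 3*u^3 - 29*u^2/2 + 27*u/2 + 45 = (u - 5)*(u + 2)*(u - 3*sqrt(2)/2)*(u + 3*sqrt(2)/2)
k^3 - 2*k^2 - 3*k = k*(k - 3)*(k + 1)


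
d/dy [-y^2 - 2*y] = -2*y - 2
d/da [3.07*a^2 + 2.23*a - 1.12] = 6.14*a + 2.23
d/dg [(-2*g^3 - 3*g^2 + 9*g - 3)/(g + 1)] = (-4*g^3 - 9*g^2 - 6*g + 12)/(g^2 + 2*g + 1)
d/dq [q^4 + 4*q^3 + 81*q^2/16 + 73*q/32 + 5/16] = 4*q^3 + 12*q^2 + 81*q/8 + 73/32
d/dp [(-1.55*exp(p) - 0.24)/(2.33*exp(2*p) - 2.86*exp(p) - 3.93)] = (3.6115*exp(2*p) + 1.1184*exp(p) + 5.4051)*exp(p)/(5.4289*exp(4*p) - 13.3276*exp(3*p) - 10.1342*exp(2*p) + 22.4796*exp(p) + 15.4449)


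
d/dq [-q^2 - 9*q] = -2*q - 9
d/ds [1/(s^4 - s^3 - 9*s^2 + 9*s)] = (-4*s^3 + 3*s^2 + 18*s - 9)/(s^2*(s^3 - s^2 - 9*s + 9)^2)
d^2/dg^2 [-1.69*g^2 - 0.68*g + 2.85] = -3.38000000000000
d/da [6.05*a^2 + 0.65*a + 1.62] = 12.1*a + 0.65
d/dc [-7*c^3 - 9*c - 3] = -21*c^2 - 9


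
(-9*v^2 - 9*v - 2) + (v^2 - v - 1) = -8*v^2 - 10*v - 3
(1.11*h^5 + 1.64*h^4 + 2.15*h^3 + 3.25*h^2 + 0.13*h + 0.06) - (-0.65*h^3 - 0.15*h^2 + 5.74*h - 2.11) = 1.11*h^5 + 1.64*h^4 + 2.8*h^3 + 3.4*h^2 - 5.61*h + 2.17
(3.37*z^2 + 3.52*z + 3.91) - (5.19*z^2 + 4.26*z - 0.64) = -1.82*z^2 - 0.74*z + 4.55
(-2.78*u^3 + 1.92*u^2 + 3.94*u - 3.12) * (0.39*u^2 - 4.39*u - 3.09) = -1.0842*u^5 + 12.953*u^4 + 1.698*u^3 - 24.4462*u^2 + 1.5222*u + 9.6408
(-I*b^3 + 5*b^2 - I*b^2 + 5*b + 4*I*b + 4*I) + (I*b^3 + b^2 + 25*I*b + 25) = 6*b^2 - I*b^2 + 5*b + 29*I*b + 25 + 4*I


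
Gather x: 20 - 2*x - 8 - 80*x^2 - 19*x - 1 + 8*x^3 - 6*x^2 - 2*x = 8*x^3 - 86*x^2 - 23*x + 11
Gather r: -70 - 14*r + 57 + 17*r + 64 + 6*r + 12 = 9*r + 63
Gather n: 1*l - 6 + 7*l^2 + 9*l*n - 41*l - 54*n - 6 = 7*l^2 - 40*l + n*(9*l - 54) - 12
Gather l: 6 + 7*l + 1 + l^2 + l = l^2 + 8*l + 7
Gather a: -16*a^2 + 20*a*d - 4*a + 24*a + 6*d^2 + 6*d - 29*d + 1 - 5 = -16*a^2 + a*(20*d + 20) + 6*d^2 - 23*d - 4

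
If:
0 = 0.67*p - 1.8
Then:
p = 2.69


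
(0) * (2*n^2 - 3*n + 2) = 0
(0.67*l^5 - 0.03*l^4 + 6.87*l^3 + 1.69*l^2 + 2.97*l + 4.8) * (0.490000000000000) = 0.3283*l^5 - 0.0147*l^4 + 3.3663*l^3 + 0.8281*l^2 + 1.4553*l + 2.352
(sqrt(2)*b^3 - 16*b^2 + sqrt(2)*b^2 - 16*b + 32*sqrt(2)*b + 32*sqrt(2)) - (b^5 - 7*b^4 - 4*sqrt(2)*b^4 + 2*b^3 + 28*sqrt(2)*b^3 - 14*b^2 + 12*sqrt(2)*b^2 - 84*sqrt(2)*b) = -b^5 + 4*sqrt(2)*b^4 + 7*b^4 - 27*sqrt(2)*b^3 - 2*b^3 - 11*sqrt(2)*b^2 - 2*b^2 - 16*b + 116*sqrt(2)*b + 32*sqrt(2)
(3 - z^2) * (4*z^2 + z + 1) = -4*z^4 - z^3 + 11*z^2 + 3*z + 3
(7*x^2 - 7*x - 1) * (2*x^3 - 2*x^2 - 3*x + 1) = 14*x^5 - 28*x^4 - 9*x^3 + 30*x^2 - 4*x - 1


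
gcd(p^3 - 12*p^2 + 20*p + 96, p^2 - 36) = p - 6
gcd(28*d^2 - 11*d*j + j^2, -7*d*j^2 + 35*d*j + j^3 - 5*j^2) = 7*d - j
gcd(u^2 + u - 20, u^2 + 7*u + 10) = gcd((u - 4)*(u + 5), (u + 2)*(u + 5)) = u + 5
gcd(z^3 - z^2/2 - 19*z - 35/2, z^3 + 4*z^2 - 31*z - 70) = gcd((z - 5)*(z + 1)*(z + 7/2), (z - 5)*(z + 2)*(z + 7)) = z - 5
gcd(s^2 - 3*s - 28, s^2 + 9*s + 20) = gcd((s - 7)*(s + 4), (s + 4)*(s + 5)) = s + 4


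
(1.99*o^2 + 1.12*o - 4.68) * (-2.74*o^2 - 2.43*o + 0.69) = -5.4526*o^4 - 7.9045*o^3 + 11.4747*o^2 + 12.1452*o - 3.2292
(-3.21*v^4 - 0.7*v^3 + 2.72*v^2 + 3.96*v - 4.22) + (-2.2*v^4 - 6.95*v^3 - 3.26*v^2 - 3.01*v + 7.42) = -5.41*v^4 - 7.65*v^3 - 0.54*v^2 + 0.95*v + 3.2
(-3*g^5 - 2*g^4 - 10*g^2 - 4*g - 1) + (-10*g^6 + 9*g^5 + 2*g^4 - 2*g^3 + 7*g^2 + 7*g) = -10*g^6 + 6*g^5 - 2*g^3 - 3*g^2 + 3*g - 1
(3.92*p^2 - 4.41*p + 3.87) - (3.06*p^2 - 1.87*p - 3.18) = 0.86*p^2 - 2.54*p + 7.05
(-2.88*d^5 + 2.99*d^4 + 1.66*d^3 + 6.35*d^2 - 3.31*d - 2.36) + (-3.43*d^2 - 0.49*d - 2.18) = -2.88*d^5 + 2.99*d^4 + 1.66*d^3 + 2.92*d^2 - 3.8*d - 4.54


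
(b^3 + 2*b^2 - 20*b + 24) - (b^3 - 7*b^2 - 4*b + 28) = 9*b^2 - 16*b - 4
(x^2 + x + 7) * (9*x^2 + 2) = 9*x^4 + 9*x^3 + 65*x^2 + 2*x + 14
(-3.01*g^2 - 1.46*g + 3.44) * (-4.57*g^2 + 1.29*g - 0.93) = 13.7557*g^4 + 2.7893*g^3 - 14.8049*g^2 + 5.7954*g - 3.1992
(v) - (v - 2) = 2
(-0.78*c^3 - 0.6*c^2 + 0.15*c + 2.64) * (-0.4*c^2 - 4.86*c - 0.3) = 0.312*c^5 + 4.0308*c^4 + 3.09*c^3 - 1.605*c^2 - 12.8754*c - 0.792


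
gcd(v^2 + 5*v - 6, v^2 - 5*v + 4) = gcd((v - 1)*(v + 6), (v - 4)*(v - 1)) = v - 1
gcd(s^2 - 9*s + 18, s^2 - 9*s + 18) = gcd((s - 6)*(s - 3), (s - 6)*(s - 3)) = s^2 - 9*s + 18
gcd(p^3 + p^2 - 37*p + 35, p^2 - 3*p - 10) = p - 5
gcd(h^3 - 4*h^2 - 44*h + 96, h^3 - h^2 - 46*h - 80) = h - 8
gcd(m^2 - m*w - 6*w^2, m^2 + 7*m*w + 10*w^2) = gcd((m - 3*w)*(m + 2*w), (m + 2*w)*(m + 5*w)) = m + 2*w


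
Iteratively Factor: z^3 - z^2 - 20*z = (z + 4)*(z^2 - 5*z) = z*(z + 4)*(z - 5)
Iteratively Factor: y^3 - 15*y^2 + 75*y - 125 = (y - 5)*(y^2 - 10*y + 25) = (y - 5)^2*(y - 5)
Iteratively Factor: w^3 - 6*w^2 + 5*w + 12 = (w + 1)*(w^2 - 7*w + 12) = (w - 3)*(w + 1)*(w - 4)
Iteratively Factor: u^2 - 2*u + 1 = (u - 1)*(u - 1)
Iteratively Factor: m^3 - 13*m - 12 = (m + 3)*(m^2 - 3*m - 4) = (m - 4)*(m + 3)*(m + 1)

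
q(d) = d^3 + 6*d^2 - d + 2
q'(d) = 3*d^2 + 12*d - 1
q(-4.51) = 36.82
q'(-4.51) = 5.90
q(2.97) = 78.15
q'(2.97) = 61.10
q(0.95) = 7.32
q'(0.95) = 13.11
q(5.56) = 353.80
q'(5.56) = 158.46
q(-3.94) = 37.92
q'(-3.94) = -1.71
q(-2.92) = 31.18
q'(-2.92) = -10.46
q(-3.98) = 37.98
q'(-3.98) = -1.24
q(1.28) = 12.65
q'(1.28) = 19.28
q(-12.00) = -850.00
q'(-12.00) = 287.00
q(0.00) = 2.00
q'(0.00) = -1.00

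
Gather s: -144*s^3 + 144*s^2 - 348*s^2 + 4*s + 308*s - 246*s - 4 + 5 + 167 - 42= -144*s^3 - 204*s^2 + 66*s + 126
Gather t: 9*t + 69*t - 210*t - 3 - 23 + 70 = 44 - 132*t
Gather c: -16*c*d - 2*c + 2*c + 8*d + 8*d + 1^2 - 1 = -16*c*d + 16*d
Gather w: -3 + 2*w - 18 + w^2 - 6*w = w^2 - 4*w - 21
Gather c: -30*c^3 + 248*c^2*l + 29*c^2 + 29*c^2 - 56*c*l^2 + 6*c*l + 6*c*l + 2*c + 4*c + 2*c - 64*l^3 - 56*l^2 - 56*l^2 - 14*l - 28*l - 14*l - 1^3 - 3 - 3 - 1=-30*c^3 + c^2*(248*l + 58) + c*(-56*l^2 + 12*l + 8) - 64*l^3 - 112*l^2 - 56*l - 8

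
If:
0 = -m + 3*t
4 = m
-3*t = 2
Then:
No Solution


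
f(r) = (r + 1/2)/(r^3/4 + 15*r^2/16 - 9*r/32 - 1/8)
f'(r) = (r + 1/2)*(-3*r^2/4 - 15*r/8 + 9/32)/(r^3/4 + 15*r^2/16 - 9*r/32 - 1/8)^2 + 1/(r^3/4 + 15*r^2/16 - 9*r/32 - 1/8) = 16*(-32*r^3 - 84*r^2 - 60*r + 1)/(64*r^6 + 480*r^5 + 756*r^4 - 604*r^3 - 159*r^2 + 72*r + 16)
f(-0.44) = 0.38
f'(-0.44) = 8.57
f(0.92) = 2.35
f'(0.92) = -6.42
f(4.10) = 0.15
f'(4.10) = -0.06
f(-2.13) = -0.71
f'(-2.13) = 0.17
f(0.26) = -5.83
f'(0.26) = -19.16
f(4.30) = 0.13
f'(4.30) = -0.05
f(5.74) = 0.08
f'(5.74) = -0.02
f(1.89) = 0.55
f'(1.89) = -0.51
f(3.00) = 0.25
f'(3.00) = -0.14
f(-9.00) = 0.08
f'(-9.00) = 0.02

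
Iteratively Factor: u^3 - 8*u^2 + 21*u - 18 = (u - 2)*(u^2 - 6*u + 9) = (u - 3)*(u - 2)*(u - 3)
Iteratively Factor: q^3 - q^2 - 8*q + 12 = (q - 2)*(q^2 + q - 6) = (q - 2)^2*(q + 3)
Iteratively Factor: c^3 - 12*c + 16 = (c - 2)*(c^2 + 2*c - 8) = (c - 2)*(c + 4)*(c - 2)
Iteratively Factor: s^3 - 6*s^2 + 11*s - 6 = (s - 2)*(s^2 - 4*s + 3) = (s - 3)*(s - 2)*(s - 1)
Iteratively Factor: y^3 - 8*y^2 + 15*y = (y - 3)*(y^2 - 5*y) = (y - 5)*(y - 3)*(y)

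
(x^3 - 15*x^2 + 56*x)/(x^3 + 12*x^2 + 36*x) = (x^2 - 15*x + 56)/(x^2 + 12*x + 36)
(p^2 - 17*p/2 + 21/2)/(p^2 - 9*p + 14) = (p - 3/2)/(p - 2)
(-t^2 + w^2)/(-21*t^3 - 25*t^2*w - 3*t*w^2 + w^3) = (t - w)/(21*t^2 + 4*t*w - w^2)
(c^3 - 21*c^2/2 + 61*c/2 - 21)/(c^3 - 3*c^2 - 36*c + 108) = (2*c^2 - 9*c + 7)/(2*(c^2 + 3*c - 18))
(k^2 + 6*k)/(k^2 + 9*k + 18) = k/(k + 3)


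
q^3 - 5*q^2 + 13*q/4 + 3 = (q - 4)*(q - 3/2)*(q + 1/2)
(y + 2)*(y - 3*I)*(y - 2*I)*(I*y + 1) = I*y^4 + 6*y^3 + 2*I*y^3 + 12*y^2 - 11*I*y^2 - 6*y - 22*I*y - 12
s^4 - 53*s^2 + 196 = (s - 7)*(s - 2)*(s + 2)*(s + 7)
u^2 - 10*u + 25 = (u - 5)^2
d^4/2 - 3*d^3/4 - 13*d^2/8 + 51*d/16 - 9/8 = (d/2 + 1)*(d - 3/2)^2*(d - 1/2)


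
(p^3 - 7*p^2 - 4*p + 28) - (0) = p^3 - 7*p^2 - 4*p + 28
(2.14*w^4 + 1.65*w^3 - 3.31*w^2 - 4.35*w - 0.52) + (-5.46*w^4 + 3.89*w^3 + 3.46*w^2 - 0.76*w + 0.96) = -3.32*w^4 + 5.54*w^3 + 0.15*w^2 - 5.11*w + 0.44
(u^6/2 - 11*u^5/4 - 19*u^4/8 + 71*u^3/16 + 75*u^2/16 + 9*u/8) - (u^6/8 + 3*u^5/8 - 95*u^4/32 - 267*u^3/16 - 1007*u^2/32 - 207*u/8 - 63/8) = 3*u^6/8 - 25*u^5/8 + 19*u^4/32 + 169*u^3/8 + 1157*u^2/32 + 27*u + 63/8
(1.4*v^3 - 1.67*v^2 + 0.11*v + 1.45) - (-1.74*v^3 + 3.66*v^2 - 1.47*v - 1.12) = 3.14*v^3 - 5.33*v^2 + 1.58*v + 2.57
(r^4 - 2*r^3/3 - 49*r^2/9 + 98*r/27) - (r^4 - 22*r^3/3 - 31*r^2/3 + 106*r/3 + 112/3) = 20*r^3/3 + 44*r^2/9 - 856*r/27 - 112/3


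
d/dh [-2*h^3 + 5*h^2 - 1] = 2*h*(5 - 3*h)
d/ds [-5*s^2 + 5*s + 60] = 5 - 10*s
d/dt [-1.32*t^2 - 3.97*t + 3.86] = -2.64*t - 3.97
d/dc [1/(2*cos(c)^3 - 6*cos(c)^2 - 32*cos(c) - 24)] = (3*cos(c)^2 - 6*cos(c) - 16)*sin(c)/(2*(cos(c) - 6)^2*(cos(c) + 1)^2*(cos(c) + 2)^2)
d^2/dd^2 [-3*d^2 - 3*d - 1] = -6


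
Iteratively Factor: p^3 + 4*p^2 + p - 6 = (p + 3)*(p^2 + p - 2) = (p - 1)*(p + 3)*(p + 2)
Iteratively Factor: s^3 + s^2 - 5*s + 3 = (s + 3)*(s^2 - 2*s + 1) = (s - 1)*(s + 3)*(s - 1)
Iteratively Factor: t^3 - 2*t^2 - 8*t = (t - 4)*(t^2 + 2*t) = t*(t - 4)*(t + 2)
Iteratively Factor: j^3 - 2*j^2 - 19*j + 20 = (j + 4)*(j^2 - 6*j + 5) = (j - 1)*(j + 4)*(j - 5)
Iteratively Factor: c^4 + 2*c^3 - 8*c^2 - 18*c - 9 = (c + 3)*(c^3 - c^2 - 5*c - 3) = (c - 3)*(c + 3)*(c^2 + 2*c + 1) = (c - 3)*(c + 1)*(c + 3)*(c + 1)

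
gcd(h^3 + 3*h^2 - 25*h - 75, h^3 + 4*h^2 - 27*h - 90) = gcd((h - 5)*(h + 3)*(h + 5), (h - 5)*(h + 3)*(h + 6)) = h^2 - 2*h - 15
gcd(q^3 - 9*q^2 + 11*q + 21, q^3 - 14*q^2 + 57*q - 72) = q - 3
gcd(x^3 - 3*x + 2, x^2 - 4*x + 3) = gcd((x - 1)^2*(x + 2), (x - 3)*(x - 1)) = x - 1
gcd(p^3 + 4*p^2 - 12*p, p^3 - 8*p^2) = p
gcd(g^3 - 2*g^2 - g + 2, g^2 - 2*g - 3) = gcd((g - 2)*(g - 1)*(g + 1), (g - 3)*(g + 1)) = g + 1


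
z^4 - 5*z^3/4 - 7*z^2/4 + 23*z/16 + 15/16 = (z - 3/2)*(z - 5/4)*(z + 1/2)*(z + 1)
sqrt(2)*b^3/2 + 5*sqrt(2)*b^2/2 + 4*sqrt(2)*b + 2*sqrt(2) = (b + 1)*(b + 2)*(sqrt(2)*b/2 + sqrt(2))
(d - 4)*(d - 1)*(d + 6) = d^3 + d^2 - 26*d + 24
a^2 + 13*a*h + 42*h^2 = (a + 6*h)*(a + 7*h)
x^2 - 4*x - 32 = (x - 8)*(x + 4)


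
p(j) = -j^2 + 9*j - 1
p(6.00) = 17.00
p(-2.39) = -28.22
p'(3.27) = 2.46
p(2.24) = 14.14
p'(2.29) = 4.42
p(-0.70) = -7.79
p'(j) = 9 - 2*j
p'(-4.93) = 18.86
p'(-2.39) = 13.78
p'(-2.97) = 14.94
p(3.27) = 17.74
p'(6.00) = -3.00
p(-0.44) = -5.15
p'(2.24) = 4.52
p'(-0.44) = 9.88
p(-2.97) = -36.55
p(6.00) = 17.00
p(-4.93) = -69.67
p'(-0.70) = 10.40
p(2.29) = 14.37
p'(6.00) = -3.00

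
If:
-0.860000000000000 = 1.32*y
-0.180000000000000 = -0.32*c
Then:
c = 0.56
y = -0.65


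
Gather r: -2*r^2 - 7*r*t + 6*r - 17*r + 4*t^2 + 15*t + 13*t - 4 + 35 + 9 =-2*r^2 + r*(-7*t - 11) + 4*t^2 + 28*t + 40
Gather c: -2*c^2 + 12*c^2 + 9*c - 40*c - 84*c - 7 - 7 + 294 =10*c^2 - 115*c + 280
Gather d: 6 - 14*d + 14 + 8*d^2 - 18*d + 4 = 8*d^2 - 32*d + 24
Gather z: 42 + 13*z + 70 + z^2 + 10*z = z^2 + 23*z + 112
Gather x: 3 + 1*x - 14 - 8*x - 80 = -7*x - 91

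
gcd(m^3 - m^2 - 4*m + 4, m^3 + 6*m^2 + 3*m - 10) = m^2 + m - 2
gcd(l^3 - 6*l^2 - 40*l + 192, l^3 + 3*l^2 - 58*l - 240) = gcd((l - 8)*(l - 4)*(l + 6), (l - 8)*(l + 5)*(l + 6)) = l^2 - 2*l - 48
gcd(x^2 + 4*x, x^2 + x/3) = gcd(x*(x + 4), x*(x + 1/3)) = x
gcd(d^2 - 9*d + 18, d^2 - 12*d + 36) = d - 6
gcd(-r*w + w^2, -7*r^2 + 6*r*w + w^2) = r - w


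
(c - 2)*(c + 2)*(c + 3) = c^3 + 3*c^2 - 4*c - 12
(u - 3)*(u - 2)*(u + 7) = u^3 + 2*u^2 - 29*u + 42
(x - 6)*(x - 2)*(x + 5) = x^3 - 3*x^2 - 28*x + 60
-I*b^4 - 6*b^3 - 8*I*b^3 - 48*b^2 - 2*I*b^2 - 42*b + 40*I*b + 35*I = (b + 7)*(b - 5*I)*(b - I)*(-I*b - I)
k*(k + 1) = k^2 + k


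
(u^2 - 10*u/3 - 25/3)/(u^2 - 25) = (u + 5/3)/(u + 5)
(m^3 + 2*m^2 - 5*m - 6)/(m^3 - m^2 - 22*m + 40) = (m^2 + 4*m + 3)/(m^2 + m - 20)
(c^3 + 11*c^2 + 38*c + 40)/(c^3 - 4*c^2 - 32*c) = (c^2 + 7*c + 10)/(c*(c - 8))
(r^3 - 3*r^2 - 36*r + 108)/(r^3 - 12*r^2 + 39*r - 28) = (r^3 - 3*r^2 - 36*r + 108)/(r^3 - 12*r^2 + 39*r - 28)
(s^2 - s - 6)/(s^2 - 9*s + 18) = (s + 2)/(s - 6)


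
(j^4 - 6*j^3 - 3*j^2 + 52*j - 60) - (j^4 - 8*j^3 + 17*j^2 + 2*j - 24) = 2*j^3 - 20*j^2 + 50*j - 36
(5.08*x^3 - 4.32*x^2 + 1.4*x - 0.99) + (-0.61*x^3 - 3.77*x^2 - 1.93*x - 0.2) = 4.47*x^3 - 8.09*x^2 - 0.53*x - 1.19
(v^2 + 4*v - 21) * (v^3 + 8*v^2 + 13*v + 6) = v^5 + 12*v^4 + 24*v^3 - 110*v^2 - 249*v - 126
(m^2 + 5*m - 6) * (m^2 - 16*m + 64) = m^4 - 11*m^3 - 22*m^2 + 416*m - 384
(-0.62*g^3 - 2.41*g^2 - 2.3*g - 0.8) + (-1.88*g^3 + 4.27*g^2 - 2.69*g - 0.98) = -2.5*g^3 + 1.86*g^2 - 4.99*g - 1.78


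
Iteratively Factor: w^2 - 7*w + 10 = (w - 2)*(w - 5)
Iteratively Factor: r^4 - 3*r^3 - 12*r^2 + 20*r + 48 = (r + 2)*(r^3 - 5*r^2 - 2*r + 24) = (r - 4)*(r + 2)*(r^2 - r - 6) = (r - 4)*(r - 3)*(r + 2)*(r + 2)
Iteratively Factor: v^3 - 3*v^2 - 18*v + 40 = (v + 4)*(v^2 - 7*v + 10) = (v - 5)*(v + 4)*(v - 2)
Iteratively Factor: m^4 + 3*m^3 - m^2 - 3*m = (m + 3)*(m^3 - m) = (m + 1)*(m + 3)*(m^2 - m) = m*(m + 1)*(m + 3)*(m - 1)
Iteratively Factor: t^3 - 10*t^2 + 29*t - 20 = (t - 1)*(t^2 - 9*t + 20) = (t - 4)*(t - 1)*(t - 5)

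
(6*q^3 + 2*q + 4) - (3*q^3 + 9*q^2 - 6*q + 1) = 3*q^3 - 9*q^2 + 8*q + 3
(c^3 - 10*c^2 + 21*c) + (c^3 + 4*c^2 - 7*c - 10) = 2*c^3 - 6*c^2 + 14*c - 10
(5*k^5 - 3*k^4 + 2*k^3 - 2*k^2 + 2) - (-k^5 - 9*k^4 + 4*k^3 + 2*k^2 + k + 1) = 6*k^5 + 6*k^4 - 2*k^3 - 4*k^2 - k + 1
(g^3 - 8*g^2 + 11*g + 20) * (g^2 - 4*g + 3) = g^5 - 12*g^4 + 46*g^3 - 48*g^2 - 47*g + 60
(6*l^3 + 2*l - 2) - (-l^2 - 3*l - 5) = 6*l^3 + l^2 + 5*l + 3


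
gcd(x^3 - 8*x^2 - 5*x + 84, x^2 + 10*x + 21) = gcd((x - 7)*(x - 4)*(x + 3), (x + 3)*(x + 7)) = x + 3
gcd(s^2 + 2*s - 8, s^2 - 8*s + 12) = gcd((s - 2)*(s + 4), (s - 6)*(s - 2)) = s - 2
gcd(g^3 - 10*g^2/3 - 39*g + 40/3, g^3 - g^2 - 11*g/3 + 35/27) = g - 1/3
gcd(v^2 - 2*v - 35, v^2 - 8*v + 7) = v - 7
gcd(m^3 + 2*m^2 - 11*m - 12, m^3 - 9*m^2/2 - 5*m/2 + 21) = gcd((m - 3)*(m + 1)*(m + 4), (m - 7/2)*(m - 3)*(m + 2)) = m - 3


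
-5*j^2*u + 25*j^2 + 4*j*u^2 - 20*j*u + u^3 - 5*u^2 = (-j + u)*(5*j + u)*(u - 5)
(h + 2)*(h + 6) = h^2 + 8*h + 12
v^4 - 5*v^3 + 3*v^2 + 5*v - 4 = (v - 4)*(v - 1)^2*(v + 1)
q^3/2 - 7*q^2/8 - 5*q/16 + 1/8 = (q/2 + 1/4)*(q - 2)*(q - 1/4)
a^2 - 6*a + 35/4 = (a - 7/2)*(a - 5/2)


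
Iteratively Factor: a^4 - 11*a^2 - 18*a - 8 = (a - 4)*(a^3 + 4*a^2 + 5*a + 2) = (a - 4)*(a + 2)*(a^2 + 2*a + 1) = (a - 4)*(a + 1)*(a + 2)*(a + 1)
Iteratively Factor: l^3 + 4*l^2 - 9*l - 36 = (l - 3)*(l^2 + 7*l + 12) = (l - 3)*(l + 3)*(l + 4)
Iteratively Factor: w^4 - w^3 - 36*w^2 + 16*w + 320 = (w + 4)*(w^3 - 5*w^2 - 16*w + 80) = (w - 4)*(w + 4)*(w^2 - w - 20) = (w - 4)*(w + 4)^2*(w - 5)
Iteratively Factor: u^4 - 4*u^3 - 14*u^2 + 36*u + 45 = (u + 1)*(u^3 - 5*u^2 - 9*u + 45) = (u - 3)*(u + 1)*(u^2 - 2*u - 15) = (u - 3)*(u + 1)*(u + 3)*(u - 5)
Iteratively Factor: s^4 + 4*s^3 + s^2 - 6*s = (s + 3)*(s^3 + s^2 - 2*s) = (s - 1)*(s + 3)*(s^2 + 2*s) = s*(s - 1)*(s + 3)*(s + 2)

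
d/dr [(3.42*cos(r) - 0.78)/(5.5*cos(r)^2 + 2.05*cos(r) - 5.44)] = (18.81*cos(r)^2 - 8.58*cos(r) + 17.0058)*sin(r)/(30.25*cos(r)^4 + 22.55*cos(r)^3 - 55.6375*cos(r)^2 - 22.304*cos(r) + 29.5936)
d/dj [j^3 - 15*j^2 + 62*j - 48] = 3*j^2 - 30*j + 62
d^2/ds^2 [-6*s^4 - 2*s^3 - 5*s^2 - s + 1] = -72*s^2 - 12*s - 10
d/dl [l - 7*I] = 1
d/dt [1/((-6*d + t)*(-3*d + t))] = (9*d - 2*t)/((3*d - t)^2*(6*d - t)^2)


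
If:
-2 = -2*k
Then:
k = 1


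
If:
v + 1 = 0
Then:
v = -1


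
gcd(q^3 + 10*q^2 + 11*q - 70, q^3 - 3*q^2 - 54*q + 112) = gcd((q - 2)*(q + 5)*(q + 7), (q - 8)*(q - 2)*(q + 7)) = q^2 + 5*q - 14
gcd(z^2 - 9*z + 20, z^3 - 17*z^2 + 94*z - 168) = z - 4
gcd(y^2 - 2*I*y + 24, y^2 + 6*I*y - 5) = 1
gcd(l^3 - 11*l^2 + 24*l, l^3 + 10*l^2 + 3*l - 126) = l - 3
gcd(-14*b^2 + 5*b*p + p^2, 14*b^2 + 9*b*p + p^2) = 7*b + p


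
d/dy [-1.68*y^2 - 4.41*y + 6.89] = -3.36*y - 4.41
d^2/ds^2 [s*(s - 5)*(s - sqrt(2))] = 6*s - 10 - 2*sqrt(2)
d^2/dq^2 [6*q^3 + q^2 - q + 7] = 36*q + 2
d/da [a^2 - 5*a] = 2*a - 5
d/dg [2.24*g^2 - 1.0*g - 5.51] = 4.48*g - 1.0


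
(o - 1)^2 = o^2 - 2*o + 1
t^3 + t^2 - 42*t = t*(t - 6)*(t + 7)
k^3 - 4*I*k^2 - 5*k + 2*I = (k - 2*I)*(k - I)^2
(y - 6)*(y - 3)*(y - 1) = y^3 - 10*y^2 + 27*y - 18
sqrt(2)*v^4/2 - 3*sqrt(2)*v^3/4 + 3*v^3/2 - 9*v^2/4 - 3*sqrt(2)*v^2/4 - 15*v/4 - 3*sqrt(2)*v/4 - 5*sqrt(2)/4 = (v - 5/2)*(v + 1)*(v + sqrt(2)/2)*(sqrt(2)*v/2 + 1)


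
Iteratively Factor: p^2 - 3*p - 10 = (p + 2)*(p - 5)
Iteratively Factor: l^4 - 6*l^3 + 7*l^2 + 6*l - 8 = (l + 1)*(l^3 - 7*l^2 + 14*l - 8) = (l - 4)*(l + 1)*(l^2 - 3*l + 2) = (l - 4)*(l - 1)*(l + 1)*(l - 2)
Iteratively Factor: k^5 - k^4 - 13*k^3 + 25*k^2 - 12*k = (k)*(k^4 - k^3 - 13*k^2 + 25*k - 12) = k*(k - 1)*(k^3 - 13*k + 12) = k*(k - 1)^2*(k^2 + k - 12) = k*(k - 3)*(k - 1)^2*(k + 4)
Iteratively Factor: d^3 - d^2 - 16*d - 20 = (d + 2)*(d^2 - 3*d - 10) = (d + 2)^2*(d - 5)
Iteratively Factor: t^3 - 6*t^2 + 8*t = (t - 2)*(t^2 - 4*t) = (t - 4)*(t - 2)*(t)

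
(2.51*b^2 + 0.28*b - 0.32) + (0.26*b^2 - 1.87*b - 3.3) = 2.77*b^2 - 1.59*b - 3.62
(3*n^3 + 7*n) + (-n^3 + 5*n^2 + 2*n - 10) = 2*n^3 + 5*n^2 + 9*n - 10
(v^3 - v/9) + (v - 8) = v^3 + 8*v/9 - 8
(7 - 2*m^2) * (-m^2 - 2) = 2*m^4 - 3*m^2 - 14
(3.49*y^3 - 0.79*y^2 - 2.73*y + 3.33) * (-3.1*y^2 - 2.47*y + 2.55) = -10.819*y^5 - 6.1713*y^4 + 19.3138*y^3 - 5.5944*y^2 - 15.1866*y + 8.4915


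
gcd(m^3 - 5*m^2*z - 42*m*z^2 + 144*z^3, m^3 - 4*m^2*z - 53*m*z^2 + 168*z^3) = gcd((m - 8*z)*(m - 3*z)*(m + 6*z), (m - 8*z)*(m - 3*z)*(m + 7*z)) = m^2 - 11*m*z + 24*z^2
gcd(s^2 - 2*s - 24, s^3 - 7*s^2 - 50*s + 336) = s - 6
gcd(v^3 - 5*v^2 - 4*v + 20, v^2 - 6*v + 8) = v - 2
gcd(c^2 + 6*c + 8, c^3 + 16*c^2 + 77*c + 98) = c + 2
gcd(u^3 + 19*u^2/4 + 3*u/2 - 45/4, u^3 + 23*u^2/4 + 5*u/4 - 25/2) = u - 5/4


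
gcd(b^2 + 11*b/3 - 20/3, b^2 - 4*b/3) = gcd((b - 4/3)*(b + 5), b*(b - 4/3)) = b - 4/3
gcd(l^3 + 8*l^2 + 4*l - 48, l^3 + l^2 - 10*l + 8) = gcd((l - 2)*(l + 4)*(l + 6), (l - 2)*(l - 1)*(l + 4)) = l^2 + 2*l - 8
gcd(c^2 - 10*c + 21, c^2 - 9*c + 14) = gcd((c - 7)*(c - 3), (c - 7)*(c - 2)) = c - 7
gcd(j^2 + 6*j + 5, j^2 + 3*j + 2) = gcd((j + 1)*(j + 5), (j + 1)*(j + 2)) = j + 1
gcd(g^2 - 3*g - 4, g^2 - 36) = 1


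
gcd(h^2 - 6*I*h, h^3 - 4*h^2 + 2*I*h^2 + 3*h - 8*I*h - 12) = 1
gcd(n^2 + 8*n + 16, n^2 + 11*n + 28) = n + 4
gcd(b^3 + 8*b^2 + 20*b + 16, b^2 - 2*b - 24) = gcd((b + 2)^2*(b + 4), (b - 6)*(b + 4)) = b + 4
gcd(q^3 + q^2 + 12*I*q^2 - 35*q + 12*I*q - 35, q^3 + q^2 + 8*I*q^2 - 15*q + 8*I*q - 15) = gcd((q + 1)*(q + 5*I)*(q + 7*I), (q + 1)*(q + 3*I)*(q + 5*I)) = q^2 + q*(1 + 5*I) + 5*I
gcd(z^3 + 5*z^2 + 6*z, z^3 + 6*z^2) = z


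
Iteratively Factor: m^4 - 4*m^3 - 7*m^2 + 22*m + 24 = (m - 3)*(m^3 - m^2 - 10*m - 8) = (m - 3)*(m + 2)*(m^2 - 3*m - 4) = (m - 3)*(m + 1)*(m + 2)*(m - 4)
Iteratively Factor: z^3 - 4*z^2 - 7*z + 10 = (z + 2)*(z^2 - 6*z + 5) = (z - 1)*(z + 2)*(z - 5)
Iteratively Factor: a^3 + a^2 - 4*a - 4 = (a + 1)*(a^2 - 4) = (a - 2)*(a + 1)*(a + 2)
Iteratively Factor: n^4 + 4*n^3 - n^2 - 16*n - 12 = (n - 2)*(n^3 + 6*n^2 + 11*n + 6) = (n - 2)*(n + 2)*(n^2 + 4*n + 3) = (n - 2)*(n + 1)*(n + 2)*(n + 3)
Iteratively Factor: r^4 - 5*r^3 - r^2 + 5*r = (r + 1)*(r^3 - 6*r^2 + 5*r) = (r - 5)*(r + 1)*(r^2 - r) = (r - 5)*(r - 1)*(r + 1)*(r)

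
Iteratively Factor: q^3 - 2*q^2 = (q - 2)*(q^2) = q*(q - 2)*(q)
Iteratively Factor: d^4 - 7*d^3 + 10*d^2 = (d - 5)*(d^3 - 2*d^2) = d*(d - 5)*(d^2 - 2*d) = d*(d - 5)*(d - 2)*(d)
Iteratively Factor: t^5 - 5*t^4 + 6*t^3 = (t)*(t^4 - 5*t^3 + 6*t^2) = t*(t - 2)*(t^3 - 3*t^2) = t*(t - 3)*(t - 2)*(t^2) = t^2*(t - 3)*(t - 2)*(t)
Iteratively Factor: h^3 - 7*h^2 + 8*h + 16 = (h - 4)*(h^2 - 3*h - 4) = (h - 4)^2*(h + 1)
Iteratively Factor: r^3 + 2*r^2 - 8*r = (r)*(r^2 + 2*r - 8) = r*(r + 4)*(r - 2)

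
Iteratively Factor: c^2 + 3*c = (c)*(c + 3)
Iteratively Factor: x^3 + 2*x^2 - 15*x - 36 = (x + 3)*(x^2 - x - 12) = (x + 3)^2*(x - 4)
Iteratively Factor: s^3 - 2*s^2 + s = (s - 1)*(s^2 - s) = (s - 1)^2*(s)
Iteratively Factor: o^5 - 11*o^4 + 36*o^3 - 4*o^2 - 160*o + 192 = (o - 4)*(o^4 - 7*o^3 + 8*o^2 + 28*o - 48) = (o - 4)*(o - 3)*(o^3 - 4*o^2 - 4*o + 16) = (o - 4)*(o - 3)*(o - 2)*(o^2 - 2*o - 8) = (o - 4)^2*(o - 3)*(o - 2)*(o + 2)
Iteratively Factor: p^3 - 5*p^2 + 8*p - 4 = (p - 2)*(p^2 - 3*p + 2) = (p - 2)*(p - 1)*(p - 2)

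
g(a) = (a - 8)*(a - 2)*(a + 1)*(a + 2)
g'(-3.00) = -197.00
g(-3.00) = 110.00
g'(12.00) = 3628.00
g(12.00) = 7280.00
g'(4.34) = -144.72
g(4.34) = -289.95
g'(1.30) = -29.90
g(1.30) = 35.60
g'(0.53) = 9.98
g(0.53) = 42.51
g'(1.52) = -42.95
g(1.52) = 27.59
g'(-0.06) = 29.36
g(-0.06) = 30.28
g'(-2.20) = -63.43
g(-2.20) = 10.28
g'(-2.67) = -133.76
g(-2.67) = 55.75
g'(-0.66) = 33.54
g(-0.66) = 10.50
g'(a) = (a - 8)*(a - 2)*(a + 1) + (a - 8)*(a - 2)*(a + 2) + (a - 8)*(a + 1)*(a + 2) + (a - 2)*(a + 1)*(a + 2) = 4*a^3 - 21*a^2 - 24*a + 28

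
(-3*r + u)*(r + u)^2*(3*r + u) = -9*r^4 - 18*r^3*u - 8*r^2*u^2 + 2*r*u^3 + u^4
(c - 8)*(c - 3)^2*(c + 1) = c^4 - 13*c^3 + 43*c^2 - 15*c - 72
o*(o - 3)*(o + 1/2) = o^3 - 5*o^2/2 - 3*o/2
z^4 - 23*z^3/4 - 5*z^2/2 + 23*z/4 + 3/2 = (z - 6)*(z - 1)*(z + 1/4)*(z + 1)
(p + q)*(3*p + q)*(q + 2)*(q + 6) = 3*p^2*q^2 + 24*p^2*q + 36*p^2 + 4*p*q^3 + 32*p*q^2 + 48*p*q + q^4 + 8*q^3 + 12*q^2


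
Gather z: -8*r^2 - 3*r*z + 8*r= -8*r^2 - 3*r*z + 8*r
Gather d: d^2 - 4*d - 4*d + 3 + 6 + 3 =d^2 - 8*d + 12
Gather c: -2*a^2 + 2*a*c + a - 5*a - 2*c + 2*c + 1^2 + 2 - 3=-2*a^2 + 2*a*c - 4*a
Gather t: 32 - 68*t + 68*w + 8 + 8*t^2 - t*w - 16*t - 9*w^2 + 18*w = 8*t^2 + t*(-w - 84) - 9*w^2 + 86*w + 40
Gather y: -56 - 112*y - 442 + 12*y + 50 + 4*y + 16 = -96*y - 432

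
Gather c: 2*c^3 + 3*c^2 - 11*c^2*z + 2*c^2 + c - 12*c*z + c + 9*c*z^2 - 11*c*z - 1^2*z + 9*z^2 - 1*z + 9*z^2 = 2*c^3 + c^2*(5 - 11*z) + c*(9*z^2 - 23*z + 2) + 18*z^2 - 2*z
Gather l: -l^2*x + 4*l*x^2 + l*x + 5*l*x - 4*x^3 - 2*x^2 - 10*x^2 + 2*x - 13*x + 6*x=-l^2*x + l*(4*x^2 + 6*x) - 4*x^3 - 12*x^2 - 5*x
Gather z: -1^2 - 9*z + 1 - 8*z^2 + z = -8*z^2 - 8*z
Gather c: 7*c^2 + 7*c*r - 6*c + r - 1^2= 7*c^2 + c*(7*r - 6) + r - 1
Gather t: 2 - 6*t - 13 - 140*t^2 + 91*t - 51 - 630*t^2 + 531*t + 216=-770*t^2 + 616*t + 154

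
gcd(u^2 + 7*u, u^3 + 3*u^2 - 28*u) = u^2 + 7*u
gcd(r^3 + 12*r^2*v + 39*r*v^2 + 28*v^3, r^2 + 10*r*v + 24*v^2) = r + 4*v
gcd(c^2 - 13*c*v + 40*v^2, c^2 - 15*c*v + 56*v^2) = -c + 8*v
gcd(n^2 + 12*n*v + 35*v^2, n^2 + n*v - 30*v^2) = 1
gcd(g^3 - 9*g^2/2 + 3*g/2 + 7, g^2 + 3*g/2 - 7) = g - 2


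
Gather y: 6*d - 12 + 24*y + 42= 6*d + 24*y + 30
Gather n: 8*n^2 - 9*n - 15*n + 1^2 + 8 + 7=8*n^2 - 24*n + 16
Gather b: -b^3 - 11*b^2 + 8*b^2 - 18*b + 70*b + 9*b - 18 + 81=-b^3 - 3*b^2 + 61*b + 63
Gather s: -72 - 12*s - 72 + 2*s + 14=-10*s - 130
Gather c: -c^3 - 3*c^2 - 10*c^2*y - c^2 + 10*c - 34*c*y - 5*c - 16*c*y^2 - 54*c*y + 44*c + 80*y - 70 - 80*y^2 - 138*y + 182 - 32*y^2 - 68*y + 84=-c^3 + c^2*(-10*y - 4) + c*(-16*y^2 - 88*y + 49) - 112*y^2 - 126*y + 196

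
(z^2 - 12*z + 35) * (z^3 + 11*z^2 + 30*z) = z^5 - z^4 - 67*z^3 + 25*z^2 + 1050*z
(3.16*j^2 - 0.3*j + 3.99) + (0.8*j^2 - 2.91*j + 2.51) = 3.96*j^2 - 3.21*j + 6.5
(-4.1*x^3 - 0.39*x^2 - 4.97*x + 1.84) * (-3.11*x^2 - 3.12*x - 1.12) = 12.751*x^5 + 14.0049*x^4 + 21.2655*x^3 + 10.2208*x^2 - 0.174399999999999*x - 2.0608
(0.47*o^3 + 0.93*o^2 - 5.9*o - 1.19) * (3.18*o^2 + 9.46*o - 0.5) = 1.4946*o^5 + 7.4036*o^4 - 10.1992*o^3 - 60.0632*o^2 - 8.3074*o + 0.595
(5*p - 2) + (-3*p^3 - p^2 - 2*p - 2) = -3*p^3 - p^2 + 3*p - 4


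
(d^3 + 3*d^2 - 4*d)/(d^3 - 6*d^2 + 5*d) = (d + 4)/(d - 5)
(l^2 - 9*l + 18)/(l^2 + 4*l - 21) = (l - 6)/(l + 7)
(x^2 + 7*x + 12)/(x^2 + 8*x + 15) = (x + 4)/(x + 5)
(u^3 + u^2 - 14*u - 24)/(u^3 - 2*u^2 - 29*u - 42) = (u - 4)/(u - 7)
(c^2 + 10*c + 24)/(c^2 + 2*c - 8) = (c + 6)/(c - 2)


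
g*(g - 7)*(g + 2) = g^3 - 5*g^2 - 14*g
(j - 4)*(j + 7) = j^2 + 3*j - 28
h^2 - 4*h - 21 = (h - 7)*(h + 3)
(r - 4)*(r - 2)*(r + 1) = r^3 - 5*r^2 + 2*r + 8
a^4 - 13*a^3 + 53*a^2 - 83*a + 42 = (a - 7)*(a - 3)*(a - 2)*(a - 1)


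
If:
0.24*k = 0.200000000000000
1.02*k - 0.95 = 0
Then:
No Solution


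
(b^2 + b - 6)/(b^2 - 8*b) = (b^2 + b - 6)/(b*(b - 8))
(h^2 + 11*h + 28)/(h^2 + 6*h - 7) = (h + 4)/(h - 1)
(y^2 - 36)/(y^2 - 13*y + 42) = (y + 6)/(y - 7)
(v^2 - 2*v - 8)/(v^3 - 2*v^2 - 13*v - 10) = (v - 4)/(v^2 - 4*v - 5)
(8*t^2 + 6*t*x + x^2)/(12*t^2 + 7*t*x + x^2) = (2*t + x)/(3*t + x)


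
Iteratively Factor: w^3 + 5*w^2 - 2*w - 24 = (w + 3)*(w^2 + 2*w - 8) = (w + 3)*(w + 4)*(w - 2)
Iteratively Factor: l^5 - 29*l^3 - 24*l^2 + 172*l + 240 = (l + 2)*(l^4 - 2*l^3 - 25*l^2 + 26*l + 120) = (l - 5)*(l + 2)*(l^3 + 3*l^2 - 10*l - 24) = (l - 5)*(l - 3)*(l + 2)*(l^2 + 6*l + 8) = (l - 5)*(l - 3)*(l + 2)*(l + 4)*(l + 2)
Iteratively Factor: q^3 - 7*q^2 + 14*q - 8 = (q - 2)*(q^2 - 5*q + 4) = (q - 4)*(q - 2)*(q - 1)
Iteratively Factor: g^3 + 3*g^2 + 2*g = (g + 2)*(g^2 + g) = g*(g + 2)*(g + 1)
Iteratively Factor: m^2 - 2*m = (m)*(m - 2)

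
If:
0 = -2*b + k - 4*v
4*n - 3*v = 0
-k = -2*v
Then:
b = -v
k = 2*v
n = 3*v/4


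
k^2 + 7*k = k*(k + 7)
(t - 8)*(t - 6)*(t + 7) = t^3 - 7*t^2 - 50*t + 336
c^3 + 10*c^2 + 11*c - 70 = (c - 2)*(c + 5)*(c + 7)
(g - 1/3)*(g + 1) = g^2 + 2*g/3 - 1/3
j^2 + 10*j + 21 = (j + 3)*(j + 7)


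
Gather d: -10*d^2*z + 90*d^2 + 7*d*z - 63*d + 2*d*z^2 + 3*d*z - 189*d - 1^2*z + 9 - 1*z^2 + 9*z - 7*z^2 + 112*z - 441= d^2*(90 - 10*z) + d*(2*z^2 + 10*z - 252) - 8*z^2 + 120*z - 432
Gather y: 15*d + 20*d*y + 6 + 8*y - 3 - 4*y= 15*d + y*(20*d + 4) + 3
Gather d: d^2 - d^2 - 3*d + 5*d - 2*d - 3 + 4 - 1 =0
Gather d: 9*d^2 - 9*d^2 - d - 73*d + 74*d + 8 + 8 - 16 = 0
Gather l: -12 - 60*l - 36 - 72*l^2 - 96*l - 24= -72*l^2 - 156*l - 72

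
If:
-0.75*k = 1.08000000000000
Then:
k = -1.44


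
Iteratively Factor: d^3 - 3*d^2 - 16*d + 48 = (d - 4)*(d^2 + d - 12) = (d - 4)*(d + 4)*(d - 3)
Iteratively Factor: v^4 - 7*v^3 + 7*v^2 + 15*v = (v - 5)*(v^3 - 2*v^2 - 3*v) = v*(v - 5)*(v^2 - 2*v - 3) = v*(v - 5)*(v - 3)*(v + 1)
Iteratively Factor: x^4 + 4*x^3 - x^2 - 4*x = (x)*(x^3 + 4*x^2 - x - 4) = x*(x + 4)*(x^2 - 1) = x*(x + 1)*(x + 4)*(x - 1)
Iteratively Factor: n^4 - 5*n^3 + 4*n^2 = (n)*(n^3 - 5*n^2 + 4*n) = n*(n - 4)*(n^2 - n) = n*(n - 4)*(n - 1)*(n)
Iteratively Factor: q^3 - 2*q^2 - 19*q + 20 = (q - 1)*(q^2 - q - 20) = (q - 5)*(q - 1)*(q + 4)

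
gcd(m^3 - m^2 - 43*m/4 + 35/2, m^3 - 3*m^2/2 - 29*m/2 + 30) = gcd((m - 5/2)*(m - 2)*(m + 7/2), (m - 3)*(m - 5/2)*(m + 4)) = m - 5/2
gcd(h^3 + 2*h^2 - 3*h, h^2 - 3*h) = h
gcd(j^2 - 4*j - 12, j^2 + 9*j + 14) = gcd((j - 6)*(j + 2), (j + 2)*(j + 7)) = j + 2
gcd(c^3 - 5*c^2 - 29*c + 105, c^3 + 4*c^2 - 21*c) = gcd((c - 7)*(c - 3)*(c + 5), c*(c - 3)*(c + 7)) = c - 3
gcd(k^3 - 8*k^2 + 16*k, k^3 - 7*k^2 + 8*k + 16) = k^2 - 8*k + 16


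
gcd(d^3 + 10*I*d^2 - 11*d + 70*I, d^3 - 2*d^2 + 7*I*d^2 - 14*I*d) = d + 7*I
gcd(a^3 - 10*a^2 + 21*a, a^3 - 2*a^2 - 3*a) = a^2 - 3*a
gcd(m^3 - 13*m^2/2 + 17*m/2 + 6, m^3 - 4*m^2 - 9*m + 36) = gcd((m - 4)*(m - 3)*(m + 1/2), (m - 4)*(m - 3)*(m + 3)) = m^2 - 7*m + 12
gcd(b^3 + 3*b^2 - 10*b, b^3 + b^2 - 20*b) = b^2 + 5*b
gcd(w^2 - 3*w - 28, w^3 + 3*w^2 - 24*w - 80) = w + 4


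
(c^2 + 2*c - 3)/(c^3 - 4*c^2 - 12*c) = (-c^2 - 2*c + 3)/(c*(-c^2 + 4*c + 12))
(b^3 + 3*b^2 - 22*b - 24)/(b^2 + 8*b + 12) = (b^2 - 3*b - 4)/(b + 2)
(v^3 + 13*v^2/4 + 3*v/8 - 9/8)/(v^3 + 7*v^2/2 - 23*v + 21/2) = (4*v^2 + 15*v + 9)/(4*(v^2 + 4*v - 21))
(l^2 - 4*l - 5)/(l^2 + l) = (l - 5)/l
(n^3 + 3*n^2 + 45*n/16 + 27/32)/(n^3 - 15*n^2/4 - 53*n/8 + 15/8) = (16*n^2 + 24*n + 9)/(4*(4*n^2 - 21*n + 5))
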